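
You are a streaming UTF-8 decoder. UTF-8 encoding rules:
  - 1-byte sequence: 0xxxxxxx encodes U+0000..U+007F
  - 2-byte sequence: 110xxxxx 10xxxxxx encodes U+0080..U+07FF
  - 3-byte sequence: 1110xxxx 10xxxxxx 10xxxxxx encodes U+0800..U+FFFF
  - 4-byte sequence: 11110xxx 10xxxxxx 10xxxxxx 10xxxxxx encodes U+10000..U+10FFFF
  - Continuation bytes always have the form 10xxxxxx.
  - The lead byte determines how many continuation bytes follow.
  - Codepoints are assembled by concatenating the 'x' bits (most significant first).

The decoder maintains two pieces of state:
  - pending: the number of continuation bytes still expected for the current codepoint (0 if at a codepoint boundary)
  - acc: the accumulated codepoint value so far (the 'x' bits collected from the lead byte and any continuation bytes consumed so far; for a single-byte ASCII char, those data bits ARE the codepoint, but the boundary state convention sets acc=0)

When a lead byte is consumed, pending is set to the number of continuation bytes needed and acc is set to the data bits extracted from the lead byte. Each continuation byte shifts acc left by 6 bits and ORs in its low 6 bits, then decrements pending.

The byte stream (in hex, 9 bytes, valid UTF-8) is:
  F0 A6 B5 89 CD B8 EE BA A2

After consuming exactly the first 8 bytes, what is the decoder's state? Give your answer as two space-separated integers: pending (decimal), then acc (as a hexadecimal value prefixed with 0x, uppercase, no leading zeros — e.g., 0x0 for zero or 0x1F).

Answer: 1 0x3BA

Derivation:
Byte[0]=F0: 4-byte lead. pending=3, acc=0x0
Byte[1]=A6: continuation. acc=(acc<<6)|0x26=0x26, pending=2
Byte[2]=B5: continuation. acc=(acc<<6)|0x35=0x9B5, pending=1
Byte[3]=89: continuation. acc=(acc<<6)|0x09=0x26D49, pending=0
Byte[4]=CD: 2-byte lead. pending=1, acc=0xD
Byte[5]=B8: continuation. acc=(acc<<6)|0x38=0x378, pending=0
Byte[6]=EE: 3-byte lead. pending=2, acc=0xE
Byte[7]=BA: continuation. acc=(acc<<6)|0x3A=0x3BA, pending=1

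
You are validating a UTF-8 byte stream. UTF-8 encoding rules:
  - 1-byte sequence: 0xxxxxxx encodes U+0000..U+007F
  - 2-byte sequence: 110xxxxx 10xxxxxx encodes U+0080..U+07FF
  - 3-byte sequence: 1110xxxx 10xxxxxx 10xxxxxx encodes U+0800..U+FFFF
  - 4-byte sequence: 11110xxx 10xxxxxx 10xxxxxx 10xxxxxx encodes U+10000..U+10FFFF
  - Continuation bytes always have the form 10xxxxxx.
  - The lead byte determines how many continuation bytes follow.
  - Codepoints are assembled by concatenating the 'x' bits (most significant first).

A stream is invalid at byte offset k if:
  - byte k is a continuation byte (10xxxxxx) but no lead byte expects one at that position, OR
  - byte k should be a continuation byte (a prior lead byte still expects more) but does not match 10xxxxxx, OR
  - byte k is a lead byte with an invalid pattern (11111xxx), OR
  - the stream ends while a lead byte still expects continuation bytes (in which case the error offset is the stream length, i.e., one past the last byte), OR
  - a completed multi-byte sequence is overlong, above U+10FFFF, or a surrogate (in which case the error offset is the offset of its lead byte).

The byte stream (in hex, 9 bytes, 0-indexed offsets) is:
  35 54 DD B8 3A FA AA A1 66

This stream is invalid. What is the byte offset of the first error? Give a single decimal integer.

Answer: 5

Derivation:
Byte[0]=35: 1-byte ASCII. cp=U+0035
Byte[1]=54: 1-byte ASCII. cp=U+0054
Byte[2]=DD: 2-byte lead, need 1 cont bytes. acc=0x1D
Byte[3]=B8: continuation. acc=(acc<<6)|0x38=0x778
Completed: cp=U+0778 (starts at byte 2)
Byte[4]=3A: 1-byte ASCII. cp=U+003A
Byte[5]=FA: INVALID lead byte (not 0xxx/110x/1110/11110)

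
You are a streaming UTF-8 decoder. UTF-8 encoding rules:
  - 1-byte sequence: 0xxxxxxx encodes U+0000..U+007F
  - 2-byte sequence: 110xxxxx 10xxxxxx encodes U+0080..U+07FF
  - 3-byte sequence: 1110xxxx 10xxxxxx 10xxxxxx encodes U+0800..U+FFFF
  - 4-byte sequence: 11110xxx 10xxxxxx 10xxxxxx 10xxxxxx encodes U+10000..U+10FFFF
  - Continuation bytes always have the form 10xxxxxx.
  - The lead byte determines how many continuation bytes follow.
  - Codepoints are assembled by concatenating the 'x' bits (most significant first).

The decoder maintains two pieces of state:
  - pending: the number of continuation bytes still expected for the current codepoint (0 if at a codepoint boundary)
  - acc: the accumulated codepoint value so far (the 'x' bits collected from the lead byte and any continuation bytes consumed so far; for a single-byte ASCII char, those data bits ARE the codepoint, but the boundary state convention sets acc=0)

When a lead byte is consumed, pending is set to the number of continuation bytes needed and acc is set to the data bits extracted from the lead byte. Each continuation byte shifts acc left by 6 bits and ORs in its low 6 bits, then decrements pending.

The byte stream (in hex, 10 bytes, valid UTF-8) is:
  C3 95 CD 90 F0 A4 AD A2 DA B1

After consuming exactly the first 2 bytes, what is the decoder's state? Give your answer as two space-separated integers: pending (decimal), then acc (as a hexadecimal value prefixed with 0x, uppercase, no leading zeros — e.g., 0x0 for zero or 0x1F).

Byte[0]=C3: 2-byte lead. pending=1, acc=0x3
Byte[1]=95: continuation. acc=(acc<<6)|0x15=0xD5, pending=0

Answer: 0 0xD5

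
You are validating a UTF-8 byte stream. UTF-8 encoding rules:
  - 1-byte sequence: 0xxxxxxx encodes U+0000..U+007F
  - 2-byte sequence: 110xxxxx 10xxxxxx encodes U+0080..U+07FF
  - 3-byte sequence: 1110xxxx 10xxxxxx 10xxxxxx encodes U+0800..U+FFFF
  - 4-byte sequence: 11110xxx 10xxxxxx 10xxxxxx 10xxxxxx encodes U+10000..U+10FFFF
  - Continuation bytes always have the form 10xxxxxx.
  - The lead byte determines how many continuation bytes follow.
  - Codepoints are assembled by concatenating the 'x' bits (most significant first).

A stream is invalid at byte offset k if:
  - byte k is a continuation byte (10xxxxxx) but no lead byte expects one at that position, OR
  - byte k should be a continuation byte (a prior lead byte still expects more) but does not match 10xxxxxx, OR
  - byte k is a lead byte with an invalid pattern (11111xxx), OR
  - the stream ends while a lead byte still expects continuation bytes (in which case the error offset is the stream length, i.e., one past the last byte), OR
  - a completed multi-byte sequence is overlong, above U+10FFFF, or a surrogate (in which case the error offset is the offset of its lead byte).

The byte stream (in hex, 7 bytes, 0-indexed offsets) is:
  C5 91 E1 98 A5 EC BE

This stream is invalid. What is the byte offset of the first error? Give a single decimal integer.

Answer: 7

Derivation:
Byte[0]=C5: 2-byte lead, need 1 cont bytes. acc=0x5
Byte[1]=91: continuation. acc=(acc<<6)|0x11=0x151
Completed: cp=U+0151 (starts at byte 0)
Byte[2]=E1: 3-byte lead, need 2 cont bytes. acc=0x1
Byte[3]=98: continuation. acc=(acc<<6)|0x18=0x58
Byte[4]=A5: continuation. acc=(acc<<6)|0x25=0x1625
Completed: cp=U+1625 (starts at byte 2)
Byte[5]=EC: 3-byte lead, need 2 cont bytes. acc=0xC
Byte[6]=BE: continuation. acc=(acc<<6)|0x3E=0x33E
Byte[7]: stream ended, expected continuation. INVALID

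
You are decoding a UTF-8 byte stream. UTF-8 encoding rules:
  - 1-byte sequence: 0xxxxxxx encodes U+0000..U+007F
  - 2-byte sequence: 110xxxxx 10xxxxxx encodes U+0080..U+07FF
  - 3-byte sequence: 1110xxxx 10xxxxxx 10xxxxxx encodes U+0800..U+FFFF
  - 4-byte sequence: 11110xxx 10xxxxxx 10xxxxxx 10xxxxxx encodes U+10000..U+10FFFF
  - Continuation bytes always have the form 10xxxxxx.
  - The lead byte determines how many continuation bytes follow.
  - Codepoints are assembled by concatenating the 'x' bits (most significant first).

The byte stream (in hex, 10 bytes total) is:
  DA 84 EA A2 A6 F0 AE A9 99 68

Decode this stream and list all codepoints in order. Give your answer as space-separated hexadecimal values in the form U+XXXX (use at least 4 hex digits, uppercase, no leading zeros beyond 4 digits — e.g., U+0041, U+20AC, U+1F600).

Byte[0]=DA: 2-byte lead, need 1 cont bytes. acc=0x1A
Byte[1]=84: continuation. acc=(acc<<6)|0x04=0x684
Completed: cp=U+0684 (starts at byte 0)
Byte[2]=EA: 3-byte lead, need 2 cont bytes. acc=0xA
Byte[3]=A2: continuation. acc=(acc<<6)|0x22=0x2A2
Byte[4]=A6: continuation. acc=(acc<<6)|0x26=0xA8A6
Completed: cp=U+A8A6 (starts at byte 2)
Byte[5]=F0: 4-byte lead, need 3 cont bytes. acc=0x0
Byte[6]=AE: continuation. acc=(acc<<6)|0x2E=0x2E
Byte[7]=A9: continuation. acc=(acc<<6)|0x29=0xBA9
Byte[8]=99: continuation. acc=(acc<<6)|0x19=0x2EA59
Completed: cp=U+2EA59 (starts at byte 5)
Byte[9]=68: 1-byte ASCII. cp=U+0068

Answer: U+0684 U+A8A6 U+2EA59 U+0068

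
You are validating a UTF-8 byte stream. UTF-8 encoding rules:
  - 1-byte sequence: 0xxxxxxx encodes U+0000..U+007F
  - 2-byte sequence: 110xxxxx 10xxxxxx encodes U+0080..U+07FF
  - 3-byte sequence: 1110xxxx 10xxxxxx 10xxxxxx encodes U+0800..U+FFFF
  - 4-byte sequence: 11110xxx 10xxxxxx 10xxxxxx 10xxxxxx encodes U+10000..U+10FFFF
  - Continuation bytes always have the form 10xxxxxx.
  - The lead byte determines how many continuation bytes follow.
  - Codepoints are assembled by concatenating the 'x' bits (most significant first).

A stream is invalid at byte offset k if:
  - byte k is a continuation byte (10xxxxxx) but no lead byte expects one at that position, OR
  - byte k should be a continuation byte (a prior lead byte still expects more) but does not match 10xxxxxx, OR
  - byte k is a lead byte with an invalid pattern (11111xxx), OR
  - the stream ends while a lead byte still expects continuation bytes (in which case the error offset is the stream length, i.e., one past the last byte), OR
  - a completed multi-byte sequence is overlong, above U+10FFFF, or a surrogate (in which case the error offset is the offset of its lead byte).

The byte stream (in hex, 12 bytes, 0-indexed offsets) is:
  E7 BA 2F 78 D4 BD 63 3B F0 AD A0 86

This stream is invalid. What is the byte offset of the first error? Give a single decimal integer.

Answer: 2

Derivation:
Byte[0]=E7: 3-byte lead, need 2 cont bytes. acc=0x7
Byte[1]=BA: continuation. acc=(acc<<6)|0x3A=0x1FA
Byte[2]=2F: expected 10xxxxxx continuation. INVALID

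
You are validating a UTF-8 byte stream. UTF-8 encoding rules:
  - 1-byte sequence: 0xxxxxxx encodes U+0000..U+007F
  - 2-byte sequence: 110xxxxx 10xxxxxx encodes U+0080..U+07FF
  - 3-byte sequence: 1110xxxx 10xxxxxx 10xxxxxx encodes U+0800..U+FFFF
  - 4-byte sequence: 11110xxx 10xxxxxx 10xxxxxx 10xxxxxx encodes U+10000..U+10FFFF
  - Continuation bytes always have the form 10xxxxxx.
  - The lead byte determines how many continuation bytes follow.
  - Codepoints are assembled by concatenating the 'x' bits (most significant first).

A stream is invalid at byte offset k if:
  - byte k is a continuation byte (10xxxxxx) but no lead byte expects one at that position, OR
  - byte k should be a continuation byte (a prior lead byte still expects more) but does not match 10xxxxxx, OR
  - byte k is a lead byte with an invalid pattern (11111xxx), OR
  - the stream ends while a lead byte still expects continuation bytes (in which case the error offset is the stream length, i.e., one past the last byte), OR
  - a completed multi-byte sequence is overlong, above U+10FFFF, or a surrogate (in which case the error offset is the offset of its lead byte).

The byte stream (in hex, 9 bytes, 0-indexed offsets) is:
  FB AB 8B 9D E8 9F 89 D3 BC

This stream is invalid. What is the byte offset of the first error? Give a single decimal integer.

Answer: 0

Derivation:
Byte[0]=FB: INVALID lead byte (not 0xxx/110x/1110/11110)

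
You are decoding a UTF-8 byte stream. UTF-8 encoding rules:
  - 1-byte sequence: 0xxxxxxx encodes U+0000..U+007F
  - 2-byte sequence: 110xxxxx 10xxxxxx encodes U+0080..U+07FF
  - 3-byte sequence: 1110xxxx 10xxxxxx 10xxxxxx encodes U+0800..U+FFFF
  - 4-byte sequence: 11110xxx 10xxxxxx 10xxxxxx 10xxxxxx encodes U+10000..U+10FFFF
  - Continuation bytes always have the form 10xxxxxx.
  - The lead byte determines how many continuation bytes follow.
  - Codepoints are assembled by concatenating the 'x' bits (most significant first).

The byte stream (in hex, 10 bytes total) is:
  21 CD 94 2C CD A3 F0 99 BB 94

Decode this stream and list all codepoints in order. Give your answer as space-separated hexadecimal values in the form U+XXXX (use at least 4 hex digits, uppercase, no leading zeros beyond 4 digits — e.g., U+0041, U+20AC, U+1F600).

Byte[0]=21: 1-byte ASCII. cp=U+0021
Byte[1]=CD: 2-byte lead, need 1 cont bytes. acc=0xD
Byte[2]=94: continuation. acc=(acc<<6)|0x14=0x354
Completed: cp=U+0354 (starts at byte 1)
Byte[3]=2C: 1-byte ASCII. cp=U+002C
Byte[4]=CD: 2-byte lead, need 1 cont bytes. acc=0xD
Byte[5]=A3: continuation. acc=(acc<<6)|0x23=0x363
Completed: cp=U+0363 (starts at byte 4)
Byte[6]=F0: 4-byte lead, need 3 cont bytes. acc=0x0
Byte[7]=99: continuation. acc=(acc<<6)|0x19=0x19
Byte[8]=BB: continuation. acc=(acc<<6)|0x3B=0x67B
Byte[9]=94: continuation. acc=(acc<<6)|0x14=0x19ED4
Completed: cp=U+19ED4 (starts at byte 6)

Answer: U+0021 U+0354 U+002C U+0363 U+19ED4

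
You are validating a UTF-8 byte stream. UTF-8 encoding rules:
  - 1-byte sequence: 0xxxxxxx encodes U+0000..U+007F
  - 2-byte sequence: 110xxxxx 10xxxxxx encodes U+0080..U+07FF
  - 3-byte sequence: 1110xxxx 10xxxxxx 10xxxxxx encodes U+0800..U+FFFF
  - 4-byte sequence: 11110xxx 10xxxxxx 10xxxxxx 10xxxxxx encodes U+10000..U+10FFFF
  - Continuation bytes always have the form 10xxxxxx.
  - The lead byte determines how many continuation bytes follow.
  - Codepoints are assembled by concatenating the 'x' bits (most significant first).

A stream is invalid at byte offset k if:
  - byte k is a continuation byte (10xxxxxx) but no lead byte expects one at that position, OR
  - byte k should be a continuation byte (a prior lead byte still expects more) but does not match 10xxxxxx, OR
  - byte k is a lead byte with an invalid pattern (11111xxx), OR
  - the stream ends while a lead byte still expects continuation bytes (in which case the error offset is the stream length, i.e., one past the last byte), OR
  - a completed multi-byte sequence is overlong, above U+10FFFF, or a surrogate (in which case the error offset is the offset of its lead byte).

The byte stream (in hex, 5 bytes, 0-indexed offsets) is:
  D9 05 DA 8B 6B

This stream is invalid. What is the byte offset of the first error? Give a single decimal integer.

Answer: 1

Derivation:
Byte[0]=D9: 2-byte lead, need 1 cont bytes. acc=0x19
Byte[1]=05: expected 10xxxxxx continuation. INVALID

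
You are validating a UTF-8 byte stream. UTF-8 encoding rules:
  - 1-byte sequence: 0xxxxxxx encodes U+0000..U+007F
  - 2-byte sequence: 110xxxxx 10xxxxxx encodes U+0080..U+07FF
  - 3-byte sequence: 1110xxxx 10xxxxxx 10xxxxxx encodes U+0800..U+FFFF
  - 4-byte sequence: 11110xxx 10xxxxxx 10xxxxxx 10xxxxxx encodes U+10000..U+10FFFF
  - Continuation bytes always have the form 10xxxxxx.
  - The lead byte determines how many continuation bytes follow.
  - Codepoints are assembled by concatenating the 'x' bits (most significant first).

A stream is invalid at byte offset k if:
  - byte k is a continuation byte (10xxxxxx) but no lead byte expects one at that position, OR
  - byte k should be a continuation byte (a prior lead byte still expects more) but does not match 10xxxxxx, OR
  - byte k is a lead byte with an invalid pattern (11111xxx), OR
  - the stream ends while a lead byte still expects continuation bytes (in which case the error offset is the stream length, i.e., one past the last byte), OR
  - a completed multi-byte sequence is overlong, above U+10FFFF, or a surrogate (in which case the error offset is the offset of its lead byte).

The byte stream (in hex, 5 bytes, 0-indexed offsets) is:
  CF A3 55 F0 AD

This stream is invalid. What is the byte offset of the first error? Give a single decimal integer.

Answer: 5

Derivation:
Byte[0]=CF: 2-byte lead, need 1 cont bytes. acc=0xF
Byte[1]=A3: continuation. acc=(acc<<6)|0x23=0x3E3
Completed: cp=U+03E3 (starts at byte 0)
Byte[2]=55: 1-byte ASCII. cp=U+0055
Byte[3]=F0: 4-byte lead, need 3 cont bytes. acc=0x0
Byte[4]=AD: continuation. acc=(acc<<6)|0x2D=0x2D
Byte[5]: stream ended, expected continuation. INVALID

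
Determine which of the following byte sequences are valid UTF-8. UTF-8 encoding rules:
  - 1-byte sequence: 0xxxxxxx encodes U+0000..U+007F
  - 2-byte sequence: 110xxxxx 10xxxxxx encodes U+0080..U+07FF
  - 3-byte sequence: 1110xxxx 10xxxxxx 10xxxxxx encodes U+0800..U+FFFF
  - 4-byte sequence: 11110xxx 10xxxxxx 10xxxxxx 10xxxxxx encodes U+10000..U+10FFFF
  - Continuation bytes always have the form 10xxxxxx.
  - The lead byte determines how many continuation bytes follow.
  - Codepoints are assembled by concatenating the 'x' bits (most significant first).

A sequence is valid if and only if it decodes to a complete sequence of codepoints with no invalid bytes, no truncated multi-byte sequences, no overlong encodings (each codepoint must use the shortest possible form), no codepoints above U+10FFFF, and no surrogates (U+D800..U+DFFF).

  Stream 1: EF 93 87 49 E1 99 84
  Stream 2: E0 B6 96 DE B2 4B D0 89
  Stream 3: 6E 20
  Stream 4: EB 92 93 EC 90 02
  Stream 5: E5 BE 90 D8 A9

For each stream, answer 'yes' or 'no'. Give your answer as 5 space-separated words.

Answer: yes yes yes no yes

Derivation:
Stream 1: decodes cleanly. VALID
Stream 2: decodes cleanly. VALID
Stream 3: decodes cleanly. VALID
Stream 4: error at byte offset 5. INVALID
Stream 5: decodes cleanly. VALID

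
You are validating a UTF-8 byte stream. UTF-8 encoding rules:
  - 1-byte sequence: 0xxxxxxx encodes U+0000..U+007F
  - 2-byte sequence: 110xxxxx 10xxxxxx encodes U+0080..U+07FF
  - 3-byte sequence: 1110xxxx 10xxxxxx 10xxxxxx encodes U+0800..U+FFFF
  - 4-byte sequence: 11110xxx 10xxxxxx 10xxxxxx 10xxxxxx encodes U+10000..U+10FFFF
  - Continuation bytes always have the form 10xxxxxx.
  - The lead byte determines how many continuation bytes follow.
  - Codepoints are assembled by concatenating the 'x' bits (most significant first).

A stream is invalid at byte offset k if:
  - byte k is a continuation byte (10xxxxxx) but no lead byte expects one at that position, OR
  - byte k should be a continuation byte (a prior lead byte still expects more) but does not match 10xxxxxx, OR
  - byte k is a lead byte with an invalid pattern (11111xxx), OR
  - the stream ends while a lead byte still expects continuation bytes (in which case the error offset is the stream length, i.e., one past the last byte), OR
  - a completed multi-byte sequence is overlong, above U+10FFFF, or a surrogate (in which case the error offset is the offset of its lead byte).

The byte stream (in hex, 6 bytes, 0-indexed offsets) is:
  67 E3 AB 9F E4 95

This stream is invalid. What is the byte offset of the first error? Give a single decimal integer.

Byte[0]=67: 1-byte ASCII. cp=U+0067
Byte[1]=E3: 3-byte lead, need 2 cont bytes. acc=0x3
Byte[2]=AB: continuation. acc=(acc<<6)|0x2B=0xEB
Byte[3]=9F: continuation. acc=(acc<<6)|0x1F=0x3ADF
Completed: cp=U+3ADF (starts at byte 1)
Byte[4]=E4: 3-byte lead, need 2 cont bytes. acc=0x4
Byte[5]=95: continuation. acc=(acc<<6)|0x15=0x115
Byte[6]: stream ended, expected continuation. INVALID

Answer: 6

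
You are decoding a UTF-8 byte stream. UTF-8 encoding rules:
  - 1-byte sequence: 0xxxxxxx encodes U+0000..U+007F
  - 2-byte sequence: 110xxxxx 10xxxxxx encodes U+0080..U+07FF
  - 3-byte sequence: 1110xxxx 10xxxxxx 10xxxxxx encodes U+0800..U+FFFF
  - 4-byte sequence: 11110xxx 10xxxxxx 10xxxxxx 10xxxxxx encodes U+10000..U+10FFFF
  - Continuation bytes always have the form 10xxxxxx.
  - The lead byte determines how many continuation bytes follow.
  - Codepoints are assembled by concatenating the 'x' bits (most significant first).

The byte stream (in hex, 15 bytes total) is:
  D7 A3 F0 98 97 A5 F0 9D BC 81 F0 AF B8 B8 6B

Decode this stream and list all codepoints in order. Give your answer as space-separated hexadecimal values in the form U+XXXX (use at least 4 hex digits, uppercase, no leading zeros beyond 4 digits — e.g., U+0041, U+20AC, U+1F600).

Answer: U+05E3 U+185E5 U+1DF01 U+2FE38 U+006B

Derivation:
Byte[0]=D7: 2-byte lead, need 1 cont bytes. acc=0x17
Byte[1]=A3: continuation. acc=(acc<<6)|0x23=0x5E3
Completed: cp=U+05E3 (starts at byte 0)
Byte[2]=F0: 4-byte lead, need 3 cont bytes. acc=0x0
Byte[3]=98: continuation. acc=(acc<<6)|0x18=0x18
Byte[4]=97: continuation. acc=(acc<<6)|0x17=0x617
Byte[5]=A5: continuation. acc=(acc<<6)|0x25=0x185E5
Completed: cp=U+185E5 (starts at byte 2)
Byte[6]=F0: 4-byte lead, need 3 cont bytes. acc=0x0
Byte[7]=9D: continuation. acc=(acc<<6)|0x1D=0x1D
Byte[8]=BC: continuation. acc=(acc<<6)|0x3C=0x77C
Byte[9]=81: continuation. acc=(acc<<6)|0x01=0x1DF01
Completed: cp=U+1DF01 (starts at byte 6)
Byte[10]=F0: 4-byte lead, need 3 cont bytes. acc=0x0
Byte[11]=AF: continuation. acc=(acc<<6)|0x2F=0x2F
Byte[12]=B8: continuation. acc=(acc<<6)|0x38=0xBF8
Byte[13]=B8: continuation. acc=(acc<<6)|0x38=0x2FE38
Completed: cp=U+2FE38 (starts at byte 10)
Byte[14]=6B: 1-byte ASCII. cp=U+006B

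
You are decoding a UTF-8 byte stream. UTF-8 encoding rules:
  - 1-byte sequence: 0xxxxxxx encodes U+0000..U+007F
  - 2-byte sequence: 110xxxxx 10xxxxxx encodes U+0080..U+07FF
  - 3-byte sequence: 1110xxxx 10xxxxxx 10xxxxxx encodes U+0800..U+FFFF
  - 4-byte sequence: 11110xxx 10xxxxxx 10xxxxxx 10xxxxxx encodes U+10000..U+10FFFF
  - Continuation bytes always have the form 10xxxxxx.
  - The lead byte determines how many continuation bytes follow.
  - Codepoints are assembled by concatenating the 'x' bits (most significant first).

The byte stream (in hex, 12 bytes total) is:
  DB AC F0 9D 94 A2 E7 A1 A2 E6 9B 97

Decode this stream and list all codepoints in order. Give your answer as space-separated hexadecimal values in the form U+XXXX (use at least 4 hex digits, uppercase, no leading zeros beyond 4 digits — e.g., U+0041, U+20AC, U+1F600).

Byte[0]=DB: 2-byte lead, need 1 cont bytes. acc=0x1B
Byte[1]=AC: continuation. acc=(acc<<6)|0x2C=0x6EC
Completed: cp=U+06EC (starts at byte 0)
Byte[2]=F0: 4-byte lead, need 3 cont bytes. acc=0x0
Byte[3]=9D: continuation. acc=(acc<<6)|0x1D=0x1D
Byte[4]=94: continuation. acc=(acc<<6)|0x14=0x754
Byte[5]=A2: continuation. acc=(acc<<6)|0x22=0x1D522
Completed: cp=U+1D522 (starts at byte 2)
Byte[6]=E7: 3-byte lead, need 2 cont bytes. acc=0x7
Byte[7]=A1: continuation. acc=(acc<<6)|0x21=0x1E1
Byte[8]=A2: continuation. acc=(acc<<6)|0x22=0x7862
Completed: cp=U+7862 (starts at byte 6)
Byte[9]=E6: 3-byte lead, need 2 cont bytes. acc=0x6
Byte[10]=9B: continuation. acc=(acc<<6)|0x1B=0x19B
Byte[11]=97: continuation. acc=(acc<<6)|0x17=0x66D7
Completed: cp=U+66D7 (starts at byte 9)

Answer: U+06EC U+1D522 U+7862 U+66D7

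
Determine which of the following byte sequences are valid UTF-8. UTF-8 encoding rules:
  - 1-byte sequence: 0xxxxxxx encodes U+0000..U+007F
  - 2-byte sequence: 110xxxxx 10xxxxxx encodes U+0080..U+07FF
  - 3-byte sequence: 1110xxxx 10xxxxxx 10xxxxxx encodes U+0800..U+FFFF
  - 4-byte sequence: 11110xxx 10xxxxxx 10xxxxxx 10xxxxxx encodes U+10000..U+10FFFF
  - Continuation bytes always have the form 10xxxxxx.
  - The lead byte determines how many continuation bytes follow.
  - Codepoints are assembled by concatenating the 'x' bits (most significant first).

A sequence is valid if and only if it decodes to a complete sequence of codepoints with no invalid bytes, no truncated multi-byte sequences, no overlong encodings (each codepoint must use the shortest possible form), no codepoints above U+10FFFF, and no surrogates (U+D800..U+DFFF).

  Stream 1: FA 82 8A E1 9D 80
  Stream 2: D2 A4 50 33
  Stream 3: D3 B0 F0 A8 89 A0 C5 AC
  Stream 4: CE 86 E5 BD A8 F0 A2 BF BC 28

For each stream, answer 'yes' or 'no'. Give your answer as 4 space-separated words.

Answer: no yes yes yes

Derivation:
Stream 1: error at byte offset 0. INVALID
Stream 2: decodes cleanly. VALID
Stream 3: decodes cleanly. VALID
Stream 4: decodes cleanly. VALID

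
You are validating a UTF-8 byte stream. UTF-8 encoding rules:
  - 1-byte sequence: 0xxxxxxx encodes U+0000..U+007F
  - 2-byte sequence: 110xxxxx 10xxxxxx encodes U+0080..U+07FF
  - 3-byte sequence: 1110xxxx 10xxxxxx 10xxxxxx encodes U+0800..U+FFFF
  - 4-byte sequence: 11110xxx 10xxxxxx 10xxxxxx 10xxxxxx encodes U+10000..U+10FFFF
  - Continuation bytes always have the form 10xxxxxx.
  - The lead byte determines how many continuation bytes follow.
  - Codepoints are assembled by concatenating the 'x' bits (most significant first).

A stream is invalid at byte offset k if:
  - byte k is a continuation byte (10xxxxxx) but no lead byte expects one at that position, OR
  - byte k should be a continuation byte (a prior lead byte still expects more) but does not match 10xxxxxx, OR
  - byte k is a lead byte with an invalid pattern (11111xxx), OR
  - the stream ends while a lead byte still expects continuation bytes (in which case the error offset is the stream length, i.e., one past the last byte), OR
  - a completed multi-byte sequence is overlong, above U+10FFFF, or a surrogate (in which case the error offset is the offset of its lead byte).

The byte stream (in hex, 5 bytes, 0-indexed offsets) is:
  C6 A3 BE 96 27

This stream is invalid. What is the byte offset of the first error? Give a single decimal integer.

Byte[0]=C6: 2-byte lead, need 1 cont bytes. acc=0x6
Byte[1]=A3: continuation. acc=(acc<<6)|0x23=0x1A3
Completed: cp=U+01A3 (starts at byte 0)
Byte[2]=BE: INVALID lead byte (not 0xxx/110x/1110/11110)

Answer: 2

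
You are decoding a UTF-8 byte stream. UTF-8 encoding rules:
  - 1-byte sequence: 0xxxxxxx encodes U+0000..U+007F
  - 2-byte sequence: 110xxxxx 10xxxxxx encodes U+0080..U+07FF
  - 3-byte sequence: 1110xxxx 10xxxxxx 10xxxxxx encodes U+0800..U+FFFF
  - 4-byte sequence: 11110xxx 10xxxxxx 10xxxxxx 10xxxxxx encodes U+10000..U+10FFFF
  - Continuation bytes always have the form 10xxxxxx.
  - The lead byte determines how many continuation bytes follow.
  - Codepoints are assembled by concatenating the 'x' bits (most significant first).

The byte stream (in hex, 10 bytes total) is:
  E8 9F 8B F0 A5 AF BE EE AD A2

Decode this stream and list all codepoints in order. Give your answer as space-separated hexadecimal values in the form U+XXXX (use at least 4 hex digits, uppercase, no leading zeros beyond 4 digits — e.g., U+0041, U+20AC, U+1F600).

Byte[0]=E8: 3-byte lead, need 2 cont bytes. acc=0x8
Byte[1]=9F: continuation. acc=(acc<<6)|0x1F=0x21F
Byte[2]=8B: continuation. acc=(acc<<6)|0x0B=0x87CB
Completed: cp=U+87CB (starts at byte 0)
Byte[3]=F0: 4-byte lead, need 3 cont bytes. acc=0x0
Byte[4]=A5: continuation. acc=(acc<<6)|0x25=0x25
Byte[5]=AF: continuation. acc=(acc<<6)|0x2F=0x96F
Byte[6]=BE: continuation. acc=(acc<<6)|0x3E=0x25BFE
Completed: cp=U+25BFE (starts at byte 3)
Byte[7]=EE: 3-byte lead, need 2 cont bytes. acc=0xE
Byte[8]=AD: continuation. acc=(acc<<6)|0x2D=0x3AD
Byte[9]=A2: continuation. acc=(acc<<6)|0x22=0xEB62
Completed: cp=U+EB62 (starts at byte 7)

Answer: U+87CB U+25BFE U+EB62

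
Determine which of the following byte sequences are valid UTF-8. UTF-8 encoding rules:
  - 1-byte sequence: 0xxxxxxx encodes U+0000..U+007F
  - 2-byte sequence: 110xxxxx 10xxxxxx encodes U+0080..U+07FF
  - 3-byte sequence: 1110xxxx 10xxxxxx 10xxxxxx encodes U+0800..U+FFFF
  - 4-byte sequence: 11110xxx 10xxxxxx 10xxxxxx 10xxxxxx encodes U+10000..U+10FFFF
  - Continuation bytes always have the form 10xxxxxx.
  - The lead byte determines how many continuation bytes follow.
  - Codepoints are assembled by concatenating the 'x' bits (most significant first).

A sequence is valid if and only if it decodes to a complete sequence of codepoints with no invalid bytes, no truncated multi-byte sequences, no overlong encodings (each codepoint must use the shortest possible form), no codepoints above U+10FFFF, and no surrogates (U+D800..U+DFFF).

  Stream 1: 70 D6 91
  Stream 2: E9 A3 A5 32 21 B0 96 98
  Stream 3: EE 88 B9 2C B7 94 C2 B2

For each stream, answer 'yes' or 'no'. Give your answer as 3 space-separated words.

Answer: yes no no

Derivation:
Stream 1: decodes cleanly. VALID
Stream 2: error at byte offset 5. INVALID
Stream 3: error at byte offset 4. INVALID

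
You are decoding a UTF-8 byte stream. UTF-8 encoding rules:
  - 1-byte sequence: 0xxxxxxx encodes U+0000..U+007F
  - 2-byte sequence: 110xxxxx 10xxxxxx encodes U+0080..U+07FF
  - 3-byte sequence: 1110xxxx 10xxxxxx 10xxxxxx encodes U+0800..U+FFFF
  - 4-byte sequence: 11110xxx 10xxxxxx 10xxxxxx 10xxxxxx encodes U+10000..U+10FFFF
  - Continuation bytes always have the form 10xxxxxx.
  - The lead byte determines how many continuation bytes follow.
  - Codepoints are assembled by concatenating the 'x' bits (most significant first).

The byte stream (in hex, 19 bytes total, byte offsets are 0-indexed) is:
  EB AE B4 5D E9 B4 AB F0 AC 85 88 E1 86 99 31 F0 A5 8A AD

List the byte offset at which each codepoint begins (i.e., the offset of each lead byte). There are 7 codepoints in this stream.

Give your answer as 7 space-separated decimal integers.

Answer: 0 3 4 7 11 14 15

Derivation:
Byte[0]=EB: 3-byte lead, need 2 cont bytes. acc=0xB
Byte[1]=AE: continuation. acc=(acc<<6)|0x2E=0x2EE
Byte[2]=B4: continuation. acc=(acc<<6)|0x34=0xBBB4
Completed: cp=U+BBB4 (starts at byte 0)
Byte[3]=5D: 1-byte ASCII. cp=U+005D
Byte[4]=E9: 3-byte lead, need 2 cont bytes. acc=0x9
Byte[5]=B4: continuation. acc=(acc<<6)|0x34=0x274
Byte[6]=AB: continuation. acc=(acc<<6)|0x2B=0x9D2B
Completed: cp=U+9D2B (starts at byte 4)
Byte[7]=F0: 4-byte lead, need 3 cont bytes. acc=0x0
Byte[8]=AC: continuation. acc=(acc<<6)|0x2C=0x2C
Byte[9]=85: continuation. acc=(acc<<6)|0x05=0xB05
Byte[10]=88: continuation. acc=(acc<<6)|0x08=0x2C148
Completed: cp=U+2C148 (starts at byte 7)
Byte[11]=E1: 3-byte lead, need 2 cont bytes. acc=0x1
Byte[12]=86: continuation. acc=(acc<<6)|0x06=0x46
Byte[13]=99: continuation. acc=(acc<<6)|0x19=0x1199
Completed: cp=U+1199 (starts at byte 11)
Byte[14]=31: 1-byte ASCII. cp=U+0031
Byte[15]=F0: 4-byte lead, need 3 cont bytes. acc=0x0
Byte[16]=A5: continuation. acc=(acc<<6)|0x25=0x25
Byte[17]=8A: continuation. acc=(acc<<6)|0x0A=0x94A
Byte[18]=AD: continuation. acc=(acc<<6)|0x2D=0x252AD
Completed: cp=U+252AD (starts at byte 15)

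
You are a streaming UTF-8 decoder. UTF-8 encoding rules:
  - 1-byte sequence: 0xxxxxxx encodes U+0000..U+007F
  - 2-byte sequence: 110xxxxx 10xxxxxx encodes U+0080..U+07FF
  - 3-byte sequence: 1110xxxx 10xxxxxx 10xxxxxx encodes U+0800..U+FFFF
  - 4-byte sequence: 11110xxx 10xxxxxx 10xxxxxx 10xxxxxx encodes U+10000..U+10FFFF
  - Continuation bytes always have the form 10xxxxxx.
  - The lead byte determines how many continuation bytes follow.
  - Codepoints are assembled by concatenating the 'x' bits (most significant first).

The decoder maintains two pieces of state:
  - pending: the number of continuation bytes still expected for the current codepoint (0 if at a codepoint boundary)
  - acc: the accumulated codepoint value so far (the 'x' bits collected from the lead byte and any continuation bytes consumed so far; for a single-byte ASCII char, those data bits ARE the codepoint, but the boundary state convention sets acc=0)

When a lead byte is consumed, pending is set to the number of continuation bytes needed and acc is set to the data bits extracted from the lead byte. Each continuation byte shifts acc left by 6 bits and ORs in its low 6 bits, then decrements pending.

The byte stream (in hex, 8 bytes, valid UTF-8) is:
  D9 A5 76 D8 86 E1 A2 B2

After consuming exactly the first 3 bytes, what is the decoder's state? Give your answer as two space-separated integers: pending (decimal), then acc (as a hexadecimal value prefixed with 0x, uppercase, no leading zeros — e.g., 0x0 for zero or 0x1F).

Byte[0]=D9: 2-byte lead. pending=1, acc=0x19
Byte[1]=A5: continuation. acc=(acc<<6)|0x25=0x665, pending=0
Byte[2]=76: 1-byte. pending=0, acc=0x0

Answer: 0 0x0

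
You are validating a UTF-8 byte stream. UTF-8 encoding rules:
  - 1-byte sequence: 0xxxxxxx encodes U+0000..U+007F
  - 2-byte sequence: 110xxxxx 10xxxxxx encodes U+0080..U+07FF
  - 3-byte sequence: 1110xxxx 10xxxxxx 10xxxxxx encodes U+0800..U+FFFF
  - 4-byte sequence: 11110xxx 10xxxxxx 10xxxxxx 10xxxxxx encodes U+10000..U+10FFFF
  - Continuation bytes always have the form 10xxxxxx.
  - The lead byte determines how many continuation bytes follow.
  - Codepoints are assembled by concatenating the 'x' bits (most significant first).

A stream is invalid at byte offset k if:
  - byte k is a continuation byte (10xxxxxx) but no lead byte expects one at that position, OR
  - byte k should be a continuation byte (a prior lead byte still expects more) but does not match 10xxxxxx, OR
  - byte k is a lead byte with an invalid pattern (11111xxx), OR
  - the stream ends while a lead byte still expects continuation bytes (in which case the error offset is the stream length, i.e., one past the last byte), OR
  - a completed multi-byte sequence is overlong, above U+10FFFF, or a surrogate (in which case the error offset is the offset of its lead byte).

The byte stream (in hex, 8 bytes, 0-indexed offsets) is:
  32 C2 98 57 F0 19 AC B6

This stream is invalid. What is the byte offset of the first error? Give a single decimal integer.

Byte[0]=32: 1-byte ASCII. cp=U+0032
Byte[1]=C2: 2-byte lead, need 1 cont bytes. acc=0x2
Byte[2]=98: continuation. acc=(acc<<6)|0x18=0x98
Completed: cp=U+0098 (starts at byte 1)
Byte[3]=57: 1-byte ASCII. cp=U+0057
Byte[4]=F0: 4-byte lead, need 3 cont bytes. acc=0x0
Byte[5]=19: expected 10xxxxxx continuation. INVALID

Answer: 5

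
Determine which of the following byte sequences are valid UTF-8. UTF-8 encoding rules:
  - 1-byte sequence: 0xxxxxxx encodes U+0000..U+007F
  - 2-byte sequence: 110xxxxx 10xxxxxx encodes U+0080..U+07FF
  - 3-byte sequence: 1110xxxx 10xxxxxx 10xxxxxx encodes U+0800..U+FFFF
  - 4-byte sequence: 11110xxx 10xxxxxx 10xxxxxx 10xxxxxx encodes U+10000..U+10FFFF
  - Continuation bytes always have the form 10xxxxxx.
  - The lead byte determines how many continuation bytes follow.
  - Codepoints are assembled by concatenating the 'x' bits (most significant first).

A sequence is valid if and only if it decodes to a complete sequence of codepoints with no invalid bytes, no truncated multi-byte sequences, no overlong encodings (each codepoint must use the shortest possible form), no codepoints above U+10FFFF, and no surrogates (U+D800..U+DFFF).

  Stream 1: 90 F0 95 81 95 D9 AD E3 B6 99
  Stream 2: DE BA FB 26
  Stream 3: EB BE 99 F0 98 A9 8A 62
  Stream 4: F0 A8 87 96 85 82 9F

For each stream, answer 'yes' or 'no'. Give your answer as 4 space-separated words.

Stream 1: error at byte offset 0. INVALID
Stream 2: error at byte offset 2. INVALID
Stream 3: decodes cleanly. VALID
Stream 4: error at byte offset 4. INVALID

Answer: no no yes no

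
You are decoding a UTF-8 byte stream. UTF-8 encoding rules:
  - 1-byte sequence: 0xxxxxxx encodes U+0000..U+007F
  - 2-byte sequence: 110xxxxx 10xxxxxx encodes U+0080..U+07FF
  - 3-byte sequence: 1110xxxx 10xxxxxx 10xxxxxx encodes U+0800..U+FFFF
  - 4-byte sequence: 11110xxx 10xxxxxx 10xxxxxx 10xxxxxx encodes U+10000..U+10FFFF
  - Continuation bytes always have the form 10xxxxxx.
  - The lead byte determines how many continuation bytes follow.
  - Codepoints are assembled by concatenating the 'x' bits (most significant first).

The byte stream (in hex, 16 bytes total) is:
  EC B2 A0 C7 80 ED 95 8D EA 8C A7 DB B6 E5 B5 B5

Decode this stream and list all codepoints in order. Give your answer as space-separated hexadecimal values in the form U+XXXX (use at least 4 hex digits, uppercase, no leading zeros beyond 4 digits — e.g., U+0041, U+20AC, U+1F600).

Byte[0]=EC: 3-byte lead, need 2 cont bytes. acc=0xC
Byte[1]=B2: continuation. acc=(acc<<6)|0x32=0x332
Byte[2]=A0: continuation. acc=(acc<<6)|0x20=0xCCA0
Completed: cp=U+CCA0 (starts at byte 0)
Byte[3]=C7: 2-byte lead, need 1 cont bytes. acc=0x7
Byte[4]=80: continuation. acc=(acc<<6)|0x00=0x1C0
Completed: cp=U+01C0 (starts at byte 3)
Byte[5]=ED: 3-byte lead, need 2 cont bytes. acc=0xD
Byte[6]=95: continuation. acc=(acc<<6)|0x15=0x355
Byte[7]=8D: continuation. acc=(acc<<6)|0x0D=0xD54D
Completed: cp=U+D54D (starts at byte 5)
Byte[8]=EA: 3-byte lead, need 2 cont bytes. acc=0xA
Byte[9]=8C: continuation. acc=(acc<<6)|0x0C=0x28C
Byte[10]=A7: continuation. acc=(acc<<6)|0x27=0xA327
Completed: cp=U+A327 (starts at byte 8)
Byte[11]=DB: 2-byte lead, need 1 cont bytes. acc=0x1B
Byte[12]=B6: continuation. acc=(acc<<6)|0x36=0x6F6
Completed: cp=U+06F6 (starts at byte 11)
Byte[13]=E5: 3-byte lead, need 2 cont bytes. acc=0x5
Byte[14]=B5: continuation. acc=(acc<<6)|0x35=0x175
Byte[15]=B5: continuation. acc=(acc<<6)|0x35=0x5D75
Completed: cp=U+5D75 (starts at byte 13)

Answer: U+CCA0 U+01C0 U+D54D U+A327 U+06F6 U+5D75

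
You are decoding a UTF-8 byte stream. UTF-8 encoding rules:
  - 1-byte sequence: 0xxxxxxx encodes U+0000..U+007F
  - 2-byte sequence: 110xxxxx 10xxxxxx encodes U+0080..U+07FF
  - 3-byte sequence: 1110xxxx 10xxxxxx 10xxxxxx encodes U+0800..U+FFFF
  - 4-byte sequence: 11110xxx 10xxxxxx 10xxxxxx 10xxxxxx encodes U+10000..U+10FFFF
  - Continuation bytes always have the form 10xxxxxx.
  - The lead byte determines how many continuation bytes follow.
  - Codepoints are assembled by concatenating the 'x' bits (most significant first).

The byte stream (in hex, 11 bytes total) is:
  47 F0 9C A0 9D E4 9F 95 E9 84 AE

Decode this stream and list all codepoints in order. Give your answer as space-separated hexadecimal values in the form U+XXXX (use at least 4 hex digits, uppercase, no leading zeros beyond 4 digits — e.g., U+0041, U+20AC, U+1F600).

Answer: U+0047 U+1C81D U+47D5 U+912E

Derivation:
Byte[0]=47: 1-byte ASCII. cp=U+0047
Byte[1]=F0: 4-byte lead, need 3 cont bytes. acc=0x0
Byte[2]=9C: continuation. acc=(acc<<6)|0x1C=0x1C
Byte[3]=A0: continuation. acc=(acc<<6)|0x20=0x720
Byte[4]=9D: continuation. acc=(acc<<6)|0x1D=0x1C81D
Completed: cp=U+1C81D (starts at byte 1)
Byte[5]=E4: 3-byte lead, need 2 cont bytes. acc=0x4
Byte[6]=9F: continuation. acc=(acc<<6)|0x1F=0x11F
Byte[7]=95: continuation. acc=(acc<<6)|0x15=0x47D5
Completed: cp=U+47D5 (starts at byte 5)
Byte[8]=E9: 3-byte lead, need 2 cont bytes. acc=0x9
Byte[9]=84: continuation. acc=(acc<<6)|0x04=0x244
Byte[10]=AE: continuation. acc=(acc<<6)|0x2E=0x912E
Completed: cp=U+912E (starts at byte 8)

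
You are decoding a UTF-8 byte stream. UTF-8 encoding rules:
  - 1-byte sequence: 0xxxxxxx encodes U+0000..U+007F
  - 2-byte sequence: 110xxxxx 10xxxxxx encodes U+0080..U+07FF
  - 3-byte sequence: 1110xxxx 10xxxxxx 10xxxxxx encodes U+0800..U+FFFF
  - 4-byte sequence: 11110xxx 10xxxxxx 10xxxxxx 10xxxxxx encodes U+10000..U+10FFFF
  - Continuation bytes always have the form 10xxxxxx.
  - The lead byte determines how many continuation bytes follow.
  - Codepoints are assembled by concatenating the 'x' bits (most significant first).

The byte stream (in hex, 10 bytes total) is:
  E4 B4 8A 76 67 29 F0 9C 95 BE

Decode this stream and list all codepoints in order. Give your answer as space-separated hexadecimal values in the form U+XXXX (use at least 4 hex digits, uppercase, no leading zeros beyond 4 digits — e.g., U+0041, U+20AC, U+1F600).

Answer: U+4D0A U+0076 U+0067 U+0029 U+1C57E

Derivation:
Byte[0]=E4: 3-byte lead, need 2 cont bytes. acc=0x4
Byte[1]=B4: continuation. acc=(acc<<6)|0x34=0x134
Byte[2]=8A: continuation. acc=(acc<<6)|0x0A=0x4D0A
Completed: cp=U+4D0A (starts at byte 0)
Byte[3]=76: 1-byte ASCII. cp=U+0076
Byte[4]=67: 1-byte ASCII. cp=U+0067
Byte[5]=29: 1-byte ASCII. cp=U+0029
Byte[6]=F0: 4-byte lead, need 3 cont bytes. acc=0x0
Byte[7]=9C: continuation. acc=(acc<<6)|0x1C=0x1C
Byte[8]=95: continuation. acc=(acc<<6)|0x15=0x715
Byte[9]=BE: continuation. acc=(acc<<6)|0x3E=0x1C57E
Completed: cp=U+1C57E (starts at byte 6)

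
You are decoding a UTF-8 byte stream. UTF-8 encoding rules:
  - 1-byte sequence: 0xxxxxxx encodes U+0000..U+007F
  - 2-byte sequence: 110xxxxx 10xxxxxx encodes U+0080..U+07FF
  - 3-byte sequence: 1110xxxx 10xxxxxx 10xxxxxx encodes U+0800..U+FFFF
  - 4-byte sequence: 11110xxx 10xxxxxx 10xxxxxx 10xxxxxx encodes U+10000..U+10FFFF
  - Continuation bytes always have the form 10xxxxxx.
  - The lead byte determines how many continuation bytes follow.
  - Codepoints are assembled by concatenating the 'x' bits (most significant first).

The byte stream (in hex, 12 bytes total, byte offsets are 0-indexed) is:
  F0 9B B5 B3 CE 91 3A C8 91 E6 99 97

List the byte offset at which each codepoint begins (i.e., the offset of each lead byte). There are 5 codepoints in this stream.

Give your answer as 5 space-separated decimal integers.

Answer: 0 4 6 7 9

Derivation:
Byte[0]=F0: 4-byte lead, need 3 cont bytes. acc=0x0
Byte[1]=9B: continuation. acc=(acc<<6)|0x1B=0x1B
Byte[2]=B5: continuation. acc=(acc<<6)|0x35=0x6F5
Byte[3]=B3: continuation. acc=(acc<<6)|0x33=0x1BD73
Completed: cp=U+1BD73 (starts at byte 0)
Byte[4]=CE: 2-byte lead, need 1 cont bytes. acc=0xE
Byte[5]=91: continuation. acc=(acc<<6)|0x11=0x391
Completed: cp=U+0391 (starts at byte 4)
Byte[6]=3A: 1-byte ASCII. cp=U+003A
Byte[7]=C8: 2-byte lead, need 1 cont bytes. acc=0x8
Byte[8]=91: continuation. acc=(acc<<6)|0x11=0x211
Completed: cp=U+0211 (starts at byte 7)
Byte[9]=E6: 3-byte lead, need 2 cont bytes. acc=0x6
Byte[10]=99: continuation. acc=(acc<<6)|0x19=0x199
Byte[11]=97: continuation. acc=(acc<<6)|0x17=0x6657
Completed: cp=U+6657 (starts at byte 9)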